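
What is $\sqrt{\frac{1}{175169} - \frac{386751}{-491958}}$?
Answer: $\frac{\sqrt{648686139167560275006}}{28725263634} \approx 0.88665$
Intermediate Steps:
$\sqrt{\frac{1}{175169} - \frac{386751}{-491958}} = \sqrt{\frac{1}{175169} - - \frac{128917}{163986}} = \sqrt{\frac{1}{175169} + \frac{128917}{163986}} = \sqrt{\frac{22582425959}{28725263634}} = \frac{\sqrt{648686139167560275006}}{28725263634}$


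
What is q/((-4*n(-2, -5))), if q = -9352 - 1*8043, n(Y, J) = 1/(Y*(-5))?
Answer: 86975/2 ≈ 43488.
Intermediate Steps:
n(Y, J) = -1/(5*Y) (n(Y, J) = 1/(-5*Y) = -1/(5*Y))
q = -17395 (q = -9352 - 8043 = -17395)
q/((-4*n(-2, -5))) = -17395/(-(-4)/(5*(-2))) = -17395/(-(-4)*(-1)/(5*2)) = -17395/(-4*1/10) = -17395/(-2/5) = -5/2*(-17395) = 86975/2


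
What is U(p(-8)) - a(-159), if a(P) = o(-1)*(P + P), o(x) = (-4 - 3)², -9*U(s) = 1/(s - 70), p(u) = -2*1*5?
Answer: 11219041/720 ≈ 15582.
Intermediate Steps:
p(u) = -10 (p(u) = -2*5 = -10)
U(s) = -1/(9*(-70 + s)) (U(s) = -1/(9*(s - 70)) = -1/(9*(-70 + s)))
o(x) = 49 (o(x) = (-7)² = 49)
a(P) = 98*P (a(P) = 49*(P + P) = 49*(2*P) = 98*P)
U(p(-8)) - a(-159) = -1/(-630 + 9*(-10)) - 98*(-159) = -1/(-630 - 90) - 1*(-15582) = -1/(-720) + 15582 = -1*(-1/720) + 15582 = 1/720 + 15582 = 11219041/720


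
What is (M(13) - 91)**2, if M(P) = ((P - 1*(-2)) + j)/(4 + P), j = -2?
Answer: 2353156/289 ≈ 8142.4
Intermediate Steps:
M(P) = P/(4 + P) (M(P) = ((P - 1*(-2)) - 2)/(4 + P) = ((P + 2) - 2)/(4 + P) = ((2 + P) - 2)/(4 + P) = P/(4 + P))
(M(13) - 91)**2 = (13/(4 + 13) - 91)**2 = (13/17 - 91)**2 = (-1534/17)**2 = 2353156/289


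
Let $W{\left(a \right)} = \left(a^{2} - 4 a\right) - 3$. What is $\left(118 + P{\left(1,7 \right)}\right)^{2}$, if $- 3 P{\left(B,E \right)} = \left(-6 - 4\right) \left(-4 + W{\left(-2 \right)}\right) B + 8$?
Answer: $17424$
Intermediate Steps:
$W{\left(a \right)} = -3 + a^{2} - 4 a$
$P{\left(B,E \right)} = - \frac{8}{3} + \frac{50 B}{3}$ ($P{\left(B,E \right)} = - \frac{\left(-6 - 4\right) \left(-4 - \left(-5 - 4\right)\right) B + 8}{3} = - \frac{- 10 \left(-4 + \left(-3 + 4 + 8\right)\right) B + 8}{3} = - \frac{- 10 \left(-4 + 9\right) B + 8}{3} = - \frac{\left(-10\right) 5 B + 8}{3} = - \frac{- 50 B + 8}{3} = - \frac{8 - 50 B}{3} = - \frac{8}{3} + \frac{50 B}{3}$)
$\left(118 + P{\left(1,7 \right)}\right)^{2} = \left(118 + \left(- \frac{8}{3} + \frac{50}{3} \cdot 1\right)\right)^{2} = \left(118 + \left(- \frac{8}{3} + \frac{50}{3}\right)\right)^{2} = \left(118 + 14\right)^{2} = 132^{2} = 17424$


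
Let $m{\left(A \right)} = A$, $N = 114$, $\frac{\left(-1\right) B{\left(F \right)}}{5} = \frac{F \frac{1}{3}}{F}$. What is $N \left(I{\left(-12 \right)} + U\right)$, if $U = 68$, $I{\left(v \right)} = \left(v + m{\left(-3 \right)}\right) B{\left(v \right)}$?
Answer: $10602$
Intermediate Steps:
$B{\left(F \right)} = - \frac{5}{3}$ ($B{\left(F \right)} = - 5 \frac{F \frac{1}{3}}{F} = - 5 \frac{\frac{1}{3} F}{F} = \left(-5\right) \frac{1}{3} = - \frac{5}{3}$)
$I{\left(v \right)} = 5 - \frac{5 v}{3}$ ($I{\left(v \right)} = \left(v - 3\right) \left(- \frac{5}{3}\right) = \left(-3 + v\right) \left(- \frac{5}{3}\right) = 5 - \frac{5 v}{3}$)
$N \left(I{\left(-12 \right)} + U\right) = 114 \left(\left(5 - -20\right) + 68\right) = 114 \left(\left(5 + 20\right) + 68\right) = 114 \left(25 + 68\right) = 114 \cdot 93 = 10602$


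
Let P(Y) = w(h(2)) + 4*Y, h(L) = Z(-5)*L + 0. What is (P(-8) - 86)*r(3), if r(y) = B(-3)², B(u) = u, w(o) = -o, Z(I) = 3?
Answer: -1116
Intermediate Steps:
h(L) = 3*L (h(L) = 3*L + 0 = 3*L)
P(Y) = -6 + 4*Y (P(Y) = -3*2 + 4*Y = -1*6 + 4*Y = -6 + 4*Y)
r(y) = 9 (r(y) = (-3)² = 9)
(P(-8) - 86)*r(3) = ((-6 + 4*(-8)) - 86)*9 = ((-6 - 32) - 86)*9 = (-38 - 86)*9 = -124*9 = -1116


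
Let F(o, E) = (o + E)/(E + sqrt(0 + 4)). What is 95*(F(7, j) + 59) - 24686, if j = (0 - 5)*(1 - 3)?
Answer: -227357/12 ≈ -18946.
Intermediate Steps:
j = 10 (j = -5*(-2) = 10)
F(o, E) = (E + o)/(2 + E) (F(o, E) = (E + o)/(E + sqrt(4)) = (E + o)/(E + 2) = (E + o)/(2 + E))
95*(F(7, j) + 59) - 24686 = 95*((10 + 7)/(2 + 10) + 59) - 24686 = 95*(17/12 + 59) - 24686 = 95*(725/12) - 24686 = 68875/12 - 24686 = -227357/12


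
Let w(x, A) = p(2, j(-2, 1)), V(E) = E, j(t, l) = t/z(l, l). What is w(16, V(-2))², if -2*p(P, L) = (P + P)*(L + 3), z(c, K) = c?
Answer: 4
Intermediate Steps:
j(t, l) = t/l
p(P, L) = -P*(3 + L) (p(P, L) = -(P + P)*(L + 3)/2 = -2*P*(3 + L)/2 = -P*(3 + L))
w(x, A) = -2 (w(x, A) = -1*2*(3 - 2/1) = -1*2*(3 - 2*1) = -1*2*(3 - 2) = -1*2*1 = -2)
w(16, V(-2))² = (-2)² = 4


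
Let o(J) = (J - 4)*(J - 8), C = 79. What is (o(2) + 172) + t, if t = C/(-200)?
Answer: 36721/200 ≈ 183.60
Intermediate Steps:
o(J) = (-8 + J)*(-4 + J) (o(J) = (-4 + J)*(-8 + J) = (-8 + J)*(-4 + J))
t = -79/200 (t = 79/(-200) = 79*(-1/200) = -79/200 ≈ -0.39500)
(o(2) + 172) + t = ((32 + 2² - 12*2) + 172) - 79/200 = ((32 + 4 - 24) + 172) - 79/200 = (12 + 172) - 79/200 = 184 - 79/200 = 36721/200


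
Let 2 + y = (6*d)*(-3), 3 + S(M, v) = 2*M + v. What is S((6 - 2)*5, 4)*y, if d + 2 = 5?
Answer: -2296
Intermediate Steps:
d = 3 (d = -2 + 5 = 3)
S(M, v) = -3 + v + 2*M (S(M, v) = -3 + (2*M + v) = -3 + (v + 2*M) = -3 + v + 2*M)
y = -56 (y = -2 + (6*3)*(-3) = -2 + 18*(-3) = -2 - 54 = -56)
S((6 - 2)*5, 4)*y = (-3 + 4 + 2*((6 - 2)*5))*(-56) = (-3 + 4 + 2*(4*5))*(-56) = (-3 + 4 + 2*20)*(-56) = (-3 + 4 + 40)*(-56) = 41*(-56) = -2296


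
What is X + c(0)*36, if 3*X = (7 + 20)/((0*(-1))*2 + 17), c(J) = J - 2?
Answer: -1215/17 ≈ -71.471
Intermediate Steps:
c(J) = -2 + J
X = 9/17 (X = ((7 + 20)/((0*(-1))*2 + 17))/3 = (27/(0*2 + 17))/3 = (27/(0 + 17))/3 = (27/17)/3 = (27*(1/17))/3 = (⅓)*(27/17) = 9/17 ≈ 0.52941)
X + c(0)*36 = 9/17 + (-2 + 0)*36 = 9/17 - 2*36 = 9/17 - 72 = -1215/17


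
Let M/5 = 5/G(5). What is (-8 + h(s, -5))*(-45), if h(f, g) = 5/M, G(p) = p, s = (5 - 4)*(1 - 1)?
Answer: 315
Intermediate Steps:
s = 0 (s = 1*0 = 0)
M = 5 (M = 5*(5/5) = 5*(5*(⅕)) = 5*1 = 5)
h(f, g) = 1 (h(f, g) = 5/5 = 5*(⅕) = 1)
(-8 + h(s, -5))*(-45) = (-8 + 1)*(-45) = -7*(-45) = 315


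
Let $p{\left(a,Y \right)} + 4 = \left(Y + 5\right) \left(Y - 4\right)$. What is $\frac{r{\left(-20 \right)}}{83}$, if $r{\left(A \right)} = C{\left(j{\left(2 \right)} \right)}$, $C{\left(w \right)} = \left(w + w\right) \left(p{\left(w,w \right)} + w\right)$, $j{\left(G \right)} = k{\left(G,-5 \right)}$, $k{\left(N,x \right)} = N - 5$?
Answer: $\frac{126}{83} \approx 1.5181$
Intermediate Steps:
$k{\left(N,x \right)} = -5 + N$ ($k{\left(N,x \right)} = N - 5 = -5 + N$)
$p{\left(a,Y \right)} = -4 + \left(-4 + Y\right) \left(5 + Y\right)$ ($p{\left(a,Y \right)} = -4 + \left(Y + 5\right) \left(Y - 4\right) = -4 + \left(5 + Y\right) \left(-4 + Y\right) = -4 + \left(-4 + Y\right) \left(5 + Y\right)$)
$j{\left(G \right)} = -5 + G$
$C{\left(w \right)} = 2 w \left(-24 + w^{2} + 2 w\right)$ ($C{\left(w \right)} = \left(w + w\right) \left(\left(-24 + w + w^{2}\right) + w\right) = 2 w \left(-24 + w^{2} + 2 w\right)$)
$r{\left(A \right)} = 126$ ($r{\left(A \right)} = 2 \left(-5 + 2\right) \left(-24 + \left(-5 + 2\right)^{2} + 2 \left(-5 + 2\right)\right) = 2 \left(-3\right) \left(-24 + \left(-3\right)^{2} + 2 \left(-3\right)\right) = 2 \left(-3\right) \left(-24 + 9 - 6\right) = 2 \left(-3\right) \left(-21\right) = 126$)
$\frac{r{\left(-20 \right)}}{83} = \frac{126}{83}$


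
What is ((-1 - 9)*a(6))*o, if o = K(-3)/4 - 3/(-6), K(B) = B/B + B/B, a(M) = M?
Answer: -60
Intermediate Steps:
K(B) = 2 (K(B) = 1 + 1 = 2)
o = 1 (o = 2/4 - 3/(-6) = 2*(¼) - 3*(-⅙) = ½ + ½ = 1)
((-1 - 9)*a(6))*o = ((-1 - 9)*6)*1 = -10*6*1 = -60*1 = -60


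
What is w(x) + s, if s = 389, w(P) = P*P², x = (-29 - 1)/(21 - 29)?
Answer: 28271/64 ≈ 441.73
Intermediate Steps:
x = 15/4 (x = -30/(-8) = -30*(-⅛) = 15/4 ≈ 3.7500)
w(P) = P³
w(x) + s = (15/4)³ + 389 = 3375/64 + 389 = 28271/64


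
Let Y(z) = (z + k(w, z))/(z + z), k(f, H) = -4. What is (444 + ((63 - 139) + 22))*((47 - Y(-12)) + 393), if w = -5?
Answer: 171340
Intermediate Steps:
Y(z) = (-4 + z)/(2*z) (Y(z) = (z - 4)/(z + z) = (-4 + z)/((2*z)) = (-4 + z)*(1/(2*z)) = (-4 + z)/(2*z))
(444 + ((63 - 139) + 22))*((47 - Y(-12)) + 393) = (444 + ((63 - 139) + 22))*((47 - (-4 - 12)/(2*(-12))) + 393) = (444 + (-76 + 22))*((47 - (-1)*(-16)/(2*12)) + 393) = (444 - 54)*((47 - 1*2/3) + 393) = 390*((47 - 2/3) + 393) = 390*(139/3 + 393) = 390*(1318/3) = 171340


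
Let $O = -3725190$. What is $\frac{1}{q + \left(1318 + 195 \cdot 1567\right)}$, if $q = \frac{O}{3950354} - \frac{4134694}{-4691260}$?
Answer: $\frac{4633034426510}{1421799218328203899} \approx 3.2586 \cdot 10^{-6}$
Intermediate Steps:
$q = - \frac{285582464431}{4633034426510}$ ($q = - \frac{3725190}{3950354} - \frac{4134694}{-4691260} = \left(-3725190\right) \frac{1}{3950354} - - \frac{2067347}{2345630} = - \frac{1862595}{1975177} + \frac{2067347}{2345630} = - \frac{285582464431}{4633034426510} \approx -0.061641$)
$\frac{1}{q + \left(1318 + 195 \cdot 1567\right)} = \frac{1}{- \frac{285582464431}{4633034426510} + \left(1318 + 195 \cdot 1567\right)} = \frac{1}{- \frac{285582464431}{4633034426510} + \left(1318 + 305565\right)} = \frac{1}{- \frac{285582464431}{4633034426510} + 306883} = \frac{1}{\frac{1421799218328203899}{4633034426510}} = \frac{4633034426510}{1421799218328203899}$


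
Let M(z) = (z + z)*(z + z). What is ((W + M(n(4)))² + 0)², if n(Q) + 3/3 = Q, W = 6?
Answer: 3111696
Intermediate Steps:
n(Q) = -1 + Q
M(z) = 4*z² (M(z) = (2*z)*(2*z) = 4*z²)
((W + M(n(4)))² + 0)² = ((6 + 4*(-1 + 4)²)² + 0)² = ((6 + 4*3²)² + 0)² = ((6 + 4*9)² + 0)² = ((6 + 36)² + 0)² = (42² + 0)² = (1764 + 0)² = 1764² = 3111696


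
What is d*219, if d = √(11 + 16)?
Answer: 657*√3 ≈ 1138.0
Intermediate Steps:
d = 3*√3 (d = √27 = 3*√3 ≈ 5.1962)
d*219 = (3*√3)*219 = 657*√3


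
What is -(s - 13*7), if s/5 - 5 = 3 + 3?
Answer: 36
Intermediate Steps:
s = 55 (s = 25 + 5*(3 + 3) = 25 + 5*6 = 25 + 30 = 55)
-(s - 13*7) = -(55 - 13*7) = -(55 - 91) = -1*(-36) = 36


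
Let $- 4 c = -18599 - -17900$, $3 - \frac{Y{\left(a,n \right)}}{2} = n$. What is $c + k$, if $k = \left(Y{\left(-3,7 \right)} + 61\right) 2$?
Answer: $\frac{1123}{4} \approx 280.75$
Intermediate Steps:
$Y{\left(a,n \right)} = 6 - 2 n$
$c = \frac{699}{4}$ ($c = - \frac{-18599 - -17900}{4} = - \frac{-18599 + 17900}{4} = \left(- \frac{1}{4}\right) \left(-699\right) = \frac{699}{4} \approx 174.75$)
$k = 106$ ($k = \left(\left(6 - 14\right) + 61\right) 2 = \left(-8 + 61\right) 2 = 53 \cdot 2 = 106$)
$c + k = \frac{699}{4} + 106 = \frac{1123}{4}$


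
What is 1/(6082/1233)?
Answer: 1233/6082 ≈ 0.20273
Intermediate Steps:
1/(6082/1233) = 1233/6082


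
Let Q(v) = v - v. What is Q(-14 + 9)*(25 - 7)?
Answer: 0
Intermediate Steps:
Q(v) = 0
Q(-14 + 9)*(25 - 7) = 0*(25 - 7) = 0*18 = 0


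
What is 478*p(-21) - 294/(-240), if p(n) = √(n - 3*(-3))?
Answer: 49/40 + 956*I*√3 ≈ 1.225 + 1655.8*I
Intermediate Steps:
p(n) = √(9 + n) (p(n) = √(n + 9) = √(9 + n))
478*p(-21) - 294/(-240) = 478*√(9 - 21) - 294/(-240) = 478*√(-12) - 294*(-1/240) = 478*(2*I*√3) + 49/40 = 956*I*√3 + 49/40 = 49/40 + 956*I*√3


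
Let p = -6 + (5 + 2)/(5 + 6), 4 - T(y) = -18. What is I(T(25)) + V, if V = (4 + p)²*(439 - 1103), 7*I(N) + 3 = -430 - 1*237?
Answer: -1126870/847 ≈ -1330.4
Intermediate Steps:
T(y) = 22 (T(y) = 4 - 1*(-18) = 4 + 18 = 22)
I(N) = -670/7 (I(N) = -3/7 + (-430 - 1*237)/7 = -3/7 + (-430 - 237)/7 = -3/7 + (⅐)*(-667) = -3/7 - 667/7 = -670/7)
p = -59/11 (p = -6 + 7/11 = -59/11 ≈ -5.3636)
V = -149400/121 (V = (4 - 59/11)²*(439 - 1103) = (-15/11)²*(-664) = (225/121)*(-664) = -149400/121 ≈ -1234.7)
I(T(25)) + V = -670/7 - 149400/121 = -1126870/847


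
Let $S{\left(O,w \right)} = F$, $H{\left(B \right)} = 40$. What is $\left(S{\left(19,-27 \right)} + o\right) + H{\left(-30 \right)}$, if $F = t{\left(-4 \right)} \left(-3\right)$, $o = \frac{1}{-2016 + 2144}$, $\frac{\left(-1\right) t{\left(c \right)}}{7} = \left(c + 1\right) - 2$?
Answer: $- \frac{8319}{128} \approx -64.992$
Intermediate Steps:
$t{\left(c \right)} = 7 - 7 c$ ($t{\left(c \right)} = - 7 \left(\left(c + 1\right) - 2\right) = - 7 \left(\left(1 + c\right) - 2\right) = - 7 \left(-1 + c\right) = 7 - 7 c$)
$o = \frac{1}{128} \approx 0.0078125$
$F = -105$ ($F = \left(7 - -28\right) \left(-3\right) = \left(7 + 28\right) \left(-3\right) = 35 \left(-3\right) = -105$)
$S{\left(O,w \right)} = -105$
$\left(S{\left(19,-27 \right)} + o\right) + H{\left(-30 \right)} = \left(-105 + \frac{1}{128}\right) + 40 = - \frac{13439}{128} + 40 = - \frac{8319}{128}$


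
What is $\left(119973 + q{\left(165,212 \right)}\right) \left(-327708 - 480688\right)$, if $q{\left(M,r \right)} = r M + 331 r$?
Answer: $-181990149500$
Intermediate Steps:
$q{\left(M,r \right)} = 331 r + M r$ ($q{\left(M,r \right)} = M r + 331 r = 331 r + M r$)
$\left(119973 + q{\left(165,212 \right)}\right) \left(-327708 - 480688\right) = \left(119973 + 212 \left(331 + 165\right)\right) \left(-327708 - 480688\right) = \left(119973 + 212 \cdot 496\right) \left(-808396\right) = \left(119973 + 105152\right) \left(-808396\right) = 225125 \left(-808396\right) = -181990149500$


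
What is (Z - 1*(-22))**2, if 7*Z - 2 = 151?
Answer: 94249/49 ≈ 1923.4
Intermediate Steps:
Z = 153/7 (Z = 2/7 + (1/7)*151 = 2/7 + 151/7 = 153/7 ≈ 21.857)
(Z - 1*(-22))**2 = (153/7 - 1*(-22))**2 = (153/7 + 22)**2 = (307/7)**2 = 94249/49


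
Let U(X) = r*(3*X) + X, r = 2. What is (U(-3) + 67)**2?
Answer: 2116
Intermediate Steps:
U(X) = 7*X (U(X) = 2*(3*X) + X = 6*X + X = 7*X)
(U(-3) + 67)**2 = (7*(-3) + 67)**2 = (-21 + 67)**2 = 46**2 = 2116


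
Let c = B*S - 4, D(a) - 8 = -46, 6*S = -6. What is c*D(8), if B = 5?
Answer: 342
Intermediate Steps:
S = -1 (S = (⅙)*(-6) = -1)
D(a) = -38 (D(a) = 8 - 46 = -38)
c = -9 (c = 5*(-1) - 4 = -5 - 4 = -9)
c*D(8) = -9*(-38) = 342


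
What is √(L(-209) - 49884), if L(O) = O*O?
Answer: I*√6203 ≈ 78.759*I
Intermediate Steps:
L(O) = O²
√(L(-209) - 49884) = √((-209)² - 49884) = √(43681 - 49884) = √(-6203) = I*√6203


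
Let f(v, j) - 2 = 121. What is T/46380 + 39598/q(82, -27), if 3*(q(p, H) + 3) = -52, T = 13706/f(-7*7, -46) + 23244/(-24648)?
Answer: -107074712621999/54982284120 ≈ -1947.4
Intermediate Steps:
f(v, j) = 123 (f(v, j) = 2 + 121 = 123)
T = 2147221/19434 (T = 13706/123 + 23244/(-24648) = 13706*(1/123) + 23244*(-1/24648) = 13706/123 - 149/158 = 2147221/19434 ≈ 110.49)
q(p, H) = -61/3 (q(p, H) = -3 + (⅓)*(-52) = -3 - 52/3 = -61/3)
T/46380 + 39598/q(82, -27) = (2147221/19434)/46380 + 39598/(-61/3) = (2147221/19434)*(1/46380) + 39598*(-3/61) = 2147221/901348920 - 118794/61 = -107074712621999/54982284120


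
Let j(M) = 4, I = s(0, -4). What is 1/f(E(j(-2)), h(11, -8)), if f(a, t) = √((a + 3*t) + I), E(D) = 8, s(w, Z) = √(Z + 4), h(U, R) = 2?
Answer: √14/14 ≈ 0.26726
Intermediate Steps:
s(w, Z) = √(4 + Z)
I = 0 (I = √(4 - 4) = √0 = 0)
f(a, t) = √(a + 3*t) (f(a, t) = √((a + 3*t) + 0) = √(a + 3*t))
1/f(E(j(-2)), h(11, -8)) = 1/(√(8 + 3*2)) = 1/(√(8 + 6)) = 1/(√14) = √14/14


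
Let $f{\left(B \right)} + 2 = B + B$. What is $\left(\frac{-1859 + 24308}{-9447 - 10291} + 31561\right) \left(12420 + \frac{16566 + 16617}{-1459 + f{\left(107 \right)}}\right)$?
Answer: $\frac{9627085076538933}{24613286} \approx 3.9113 \cdot 10^{8}$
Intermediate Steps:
$f{\left(B \right)} = -2 + 2 B$ ($f{\left(B \right)} = -2 + \left(B + B\right) = -2 + 2 B$)
$\left(\frac{-1859 + 24308}{-9447 - 10291} + 31561\right) \left(12420 + \frac{16566 + 16617}{-1459 + f{\left(107 \right)}}\right) = \left(\frac{-1859 + 24308}{-9447 - 10291} + 31561\right) \left(12420 + \frac{16566 + 16617}{-1459 + \left(-2 + 2 \cdot 107\right)}\right) = \left(\frac{22449}{-19738} + 31561\right) \left(12420 + \frac{33183}{-1459 + \left(-2 + 214\right)}\right) = \left(22449 \left(- \frac{1}{19738}\right) + 31561\right) \left(12420 + \frac{33183}{-1459 + 212}\right) = \left(- \frac{22449}{19738} + 31561\right) \left(12420 + \frac{33183}{-1247}\right) = \frac{622928569 \left(12420 + 33183 \left(- \frac{1}{1247}\right)\right)}{19738} = \frac{622928569 \left(12420 - \frac{33183}{1247}\right)}{19738} = \frac{622928569}{19738} \cdot \frac{15454557}{1247} = \frac{9627085076538933}{24613286}$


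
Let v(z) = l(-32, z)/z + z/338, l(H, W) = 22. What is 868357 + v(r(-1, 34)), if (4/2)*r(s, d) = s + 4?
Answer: 1761057749/2028 ≈ 8.6837e+5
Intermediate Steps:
r(s, d) = 2 + s/2 (r(s, d) = (s + 4)/2 = (4 + s)/2 = 2 + s/2)
v(z) = 22/z + z/338
868357 + v(r(-1, 34)) = 868357 + (22/(2 + (1/2)*(-1)) + (2 + (1/2)*(-1))/338) = 868357 + (22/(2 - 1/2) + (2 - 1/2)/338) = 868357 + (22/(3/2) + (1/338)*(3/2)) = 868357 + (22*(2/3) + 3/676) = 868357 + (44/3 + 3/676) = 868357 + 29753/2028 = 1761057749/2028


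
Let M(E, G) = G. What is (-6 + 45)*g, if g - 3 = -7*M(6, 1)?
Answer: -156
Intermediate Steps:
g = -4 (g = 3 - 7*1 = 3 - 7 = -4)
(-6 + 45)*g = (-6 + 45)*(-4) = 39*(-4) = -156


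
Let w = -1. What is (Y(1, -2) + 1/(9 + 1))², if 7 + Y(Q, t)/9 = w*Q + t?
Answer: 808201/100 ≈ 8082.0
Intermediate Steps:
Y(Q, t) = -63 - 9*Q + 9*t (Y(Q, t) = -63 + 9*(-Q + t) = -63 + 9*(t - Q) = -63 + (-9*Q + 9*t) = -63 - 9*Q + 9*t)
(Y(1, -2) + 1/(9 + 1))² = ((-63 - 9*1 + 9*(-2)) + 1/(9 + 1))² = ((-63 - 9 - 18) + 1/10)² = (-90 + ⅒)² = (-899/10)² = 808201/100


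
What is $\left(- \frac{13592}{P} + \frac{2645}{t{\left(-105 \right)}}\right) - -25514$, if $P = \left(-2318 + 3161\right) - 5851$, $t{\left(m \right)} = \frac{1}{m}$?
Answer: $- \frac{157882387}{626} \approx -2.5221 \cdot 10^{5}$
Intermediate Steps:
$P = -5008$ ($P = 843 - 5851 = -5008$)
$\left(- \frac{13592}{P} + \frac{2645}{t{\left(-105 \right)}}\right) - -25514 = \left(- \frac{13592}{-5008} + \frac{2645}{\frac{1}{-105}}\right) - -25514 = \left(\left(-13592\right) \left(- \frac{1}{5008}\right) + \frac{2645}{- \frac{1}{105}}\right) + 25514 = \left(\frac{1699}{626} + 2645 \left(-105\right)\right) + 25514 = \left(\frac{1699}{626} - 277725\right) + 25514 = - \frac{173854151}{626} + 25514 = - \frac{157882387}{626}$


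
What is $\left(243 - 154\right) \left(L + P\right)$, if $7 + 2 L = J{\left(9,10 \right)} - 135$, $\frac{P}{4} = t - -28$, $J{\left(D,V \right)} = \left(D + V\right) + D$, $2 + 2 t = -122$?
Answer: $-17177$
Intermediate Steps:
$t = -62$ ($t = -1 + \frac{1}{2} \left(-122\right) = -1 - 61 = -62$)
$J{\left(D,V \right)} = V + 2 D$
$P = -136$ ($P = 4 \left(-62 - -28\right) = 4 \left(-62 + 28\right) = 4 \left(-34\right) = -136$)
$L = -57$ ($L = - \frac{7}{2} + \frac{\left(10 + 2 \cdot 9\right) - 135}{2} = - \frac{7}{2} + \frac{\left(10 + 18\right) - 135}{2} = - \frac{7}{2} + \frac{28 - 135}{2} = - \frac{7}{2} + \frac{1}{2} \left(-107\right) = - \frac{7}{2} - \frac{107}{2} = -57$)
$\left(243 - 154\right) \left(L + P\right) = \left(243 - 154\right) \left(-57 - 136\right) = 89 \left(-193\right) = -17177$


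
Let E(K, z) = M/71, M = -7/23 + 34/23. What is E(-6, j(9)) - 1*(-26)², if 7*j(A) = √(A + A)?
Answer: -1103881/1633 ≈ -675.98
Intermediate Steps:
M = 27/23 (M = -7*1/23 + 34*(1/23) = -7/23 + 34/23 = 27/23 ≈ 1.1739)
j(A) = √2*√A/7 (j(A) = √(A + A)/7 = √(2*A)/7 = (√2*√A)/7 = √2*√A/7)
E(K, z) = 27/1633 (E(K, z) = (27/23)/71 = (27/23)*(1/71) = 27/1633)
E(-6, j(9)) - 1*(-26)² = 27/1633 - 1*(-26)² = 27/1633 - 1*676 = 27/1633 - 676 = -1103881/1633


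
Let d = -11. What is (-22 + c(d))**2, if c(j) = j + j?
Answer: 1936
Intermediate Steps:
c(j) = 2*j
(-22 + c(d))**2 = (-22 + 2*(-11))**2 = (-22 - 22)**2 = (-44)**2 = 1936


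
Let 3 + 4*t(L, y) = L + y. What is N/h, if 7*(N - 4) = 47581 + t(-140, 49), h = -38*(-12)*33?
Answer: 5009/11088 ≈ 0.45175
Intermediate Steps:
t(L, y) = -3/4 + L/4 + y/4 (t(L, y) = -3/4 + (L + y)/4 = -3/4 + (L/4 + y/4) = -3/4 + L/4 + y/4)
h = 15048 (h = 456*33 = 15048)
N = 95171/14 (N = 4 + (47581 + (-3/4 + (1/4)*(-140) + (1/4)*49))/7 = 4 + (47581 + (-3/4 - 35 + 49/4))/7 = 4 + (47581 - 47/2)/7 = 4 + (1/7)*(95115/2) = 4 + 95115/14 = 95171/14 ≈ 6797.9)
N/h = (95171/14)/15048 = (95171/14)*(1/15048) = 5009/11088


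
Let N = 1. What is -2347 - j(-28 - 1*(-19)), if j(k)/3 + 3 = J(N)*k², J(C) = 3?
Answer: -3067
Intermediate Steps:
j(k) = -9 + 9*k² (j(k) = -9 + 3*(3*k²) = -9 + 9*k²)
-2347 - j(-28 - 1*(-19)) = -2347 - (-9 + 9*(-28 - 1*(-19))²) = -2347 - (-9 + 9*(-28 + 19)²) = -2347 - (-9 + 9*(-9)²) = -2347 - (-9 + 9*81) = -2347 - (-9 + 729) = -2347 - 1*720 = -2347 - 720 = -3067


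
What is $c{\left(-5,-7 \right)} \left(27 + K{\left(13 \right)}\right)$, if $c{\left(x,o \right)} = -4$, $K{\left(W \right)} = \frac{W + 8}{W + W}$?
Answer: $- \frac{1446}{13} \approx -111.23$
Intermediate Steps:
$K{\left(W \right)} = \frac{8 + W}{2 W}$
$c{\left(-5,-7 \right)} \left(27 + K{\left(13 \right)}\right) = - 4 \left(27 + \frac{8 + 13}{2 \cdot 13}\right) = - 4 \left(27 + \frac{1}{2} \cdot \frac{1}{13} \cdot 21\right) = - 4 \left(27 + \frac{21}{26}\right) = \left(-4\right) \frac{723}{26} = - \frac{1446}{13}$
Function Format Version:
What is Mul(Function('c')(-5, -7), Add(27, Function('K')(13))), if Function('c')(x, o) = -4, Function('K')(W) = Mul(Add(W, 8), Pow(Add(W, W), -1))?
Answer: Rational(-1446, 13) ≈ -111.23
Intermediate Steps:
Function('K')(W) = Mul(Rational(1, 2), Pow(W, -1), Add(8, W)) (Function('K')(W) = Mul(Add(8, W), Pow(Mul(2, W), -1)) = Mul(Add(8, W), Mul(Rational(1, 2), Pow(W, -1))) = Mul(Rational(1, 2), Pow(W, -1), Add(8, W)))
Mul(Function('c')(-5, -7), Add(27, Function('K')(13))) = Mul(-4, Add(27, Mul(Rational(1, 2), Pow(13, -1), Add(8, 13)))) = Mul(-4, Add(27, Mul(Rational(1, 2), Rational(1, 13), 21))) = Mul(-4, Add(27, Rational(21, 26))) = Mul(-4, Rational(723, 26)) = Rational(-1446, 13)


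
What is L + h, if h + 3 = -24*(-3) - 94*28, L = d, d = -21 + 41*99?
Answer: 1475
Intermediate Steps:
d = 4038 (d = -21 + 4059 = 4038)
L = 4038
h = -2563 (h = -3 + (-24*(-3) - 94*28) = -3 + (72 - 2632) = -3 - 2560 = -2563)
L + h = 4038 - 2563 = 1475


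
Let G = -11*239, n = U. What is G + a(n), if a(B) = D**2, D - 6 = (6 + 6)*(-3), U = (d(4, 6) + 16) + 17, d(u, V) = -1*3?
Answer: -1729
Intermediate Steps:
d(u, V) = -3
U = 30 (U = (-3 + 16) + 17 = 13 + 17 = 30)
D = -30 (D = 6 + (6 + 6)*(-3) = 6 + 12*(-3) = 6 - 36 = -30)
n = 30
a(B) = 900 (a(B) = (-30)**2 = 900)
G = -2629
G + a(n) = -2629 + 900 = -1729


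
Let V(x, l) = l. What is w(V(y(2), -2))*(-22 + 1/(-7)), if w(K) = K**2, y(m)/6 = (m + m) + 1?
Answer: -620/7 ≈ -88.571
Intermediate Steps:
y(m) = 6 + 12*m (y(m) = 6*((m + m) + 1) = 6*(2*m + 1) = 6*(1 + 2*m) = 6 + 12*m)
w(V(y(2), -2))*(-22 + 1/(-7)) = (-2)**2*(-22 + 1/(-7)) = 4*(-22 - 1/7) = 4*(-155/7) = -620/7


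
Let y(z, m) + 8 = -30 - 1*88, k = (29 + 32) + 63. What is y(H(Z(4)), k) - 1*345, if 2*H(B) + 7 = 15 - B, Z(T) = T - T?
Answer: -471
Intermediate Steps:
Z(T) = 0
H(B) = 4 - B/2 (H(B) = -7/2 + (15 - B)/2 = -7/2 + (15/2 - B/2) = 4 - B/2)
k = 124 (k = 61 + 63 = 124)
y(z, m) = -126 (y(z, m) = -8 + (-30 - 1*88) = -8 + (-30 - 88) = -8 - 118 = -126)
y(H(Z(4)), k) - 1*345 = -126 - 1*345 = -126 - 345 = -471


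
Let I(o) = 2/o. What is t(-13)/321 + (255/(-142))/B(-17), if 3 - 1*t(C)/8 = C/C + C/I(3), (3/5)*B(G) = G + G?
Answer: 51737/91164 ≈ 0.56752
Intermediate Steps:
B(G) = 10*G/3 (B(G) = 5*(G + G)/3 = 5*(2*G)/3 = 10*G/3)
t(C) = 16 - 12*C (t(C) = 24 - 8*(C/C + C/((2/3))) = 24 - 8*(1 + C/((2*(⅓)))) = 24 - 8*(1 + C/(⅔)) = 24 - 8*(1 + C*(3/2)) = 24 - 8*(1 + 3*C/2) = 24 + (-8 - 12*C) = 16 - 12*C)
t(-13)/321 + (255/(-142))/B(-17) = (16 - 12*(-13))/321 + (255/(-142))/(((10/3)*(-17))) = (16 + 156)*(1/321) + (255*(-1/142))/(-170/3) = 172*(1/321) - 255/142*(-3/170) = 172/321 + 9/284 = 51737/91164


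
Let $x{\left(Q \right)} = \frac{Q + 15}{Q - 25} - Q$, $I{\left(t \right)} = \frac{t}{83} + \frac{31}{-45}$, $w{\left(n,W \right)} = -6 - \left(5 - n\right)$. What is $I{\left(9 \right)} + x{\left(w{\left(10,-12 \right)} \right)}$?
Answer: $- \frac{5774}{48555} \approx -0.11892$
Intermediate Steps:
$w{\left(n,W \right)} = -11 + n$ ($w{\left(n,W \right)} = -6 + \left(-5 + n\right) = -11 + n$)
$I{\left(t \right)} = - \frac{31}{45} + \frac{t}{83}$ ($I{\left(t \right)} = t \frac{1}{83} + 31 \left(- \frac{1}{45}\right) = \frac{t}{83} - \frac{31}{45} = - \frac{31}{45} + \frac{t}{83}$)
$x{\left(Q \right)} = - Q + \frac{15 + Q}{-25 + Q}$ ($x{\left(Q \right)} = \frac{15 + Q}{-25 + Q} - Q = - Q + \frac{15 + Q}{-25 + Q}$)
$I{\left(9 \right)} + x{\left(w{\left(10,-12 \right)} \right)} = \left(- \frac{31}{45} + \frac{1}{83} \cdot 9\right) + \frac{15 - \left(-11 + 10\right)^{2} + 26 \left(-11 + 10\right)}{-25 + \left(-11 + 10\right)} = \left(- \frac{31}{45} + \frac{9}{83}\right) + \frac{15 - \left(-1\right)^{2} + 26 \left(-1\right)}{-25 - 1} = - \frac{2168}{3735} + \frac{15 - 1 - 26}{-26} = - \frac{2168}{3735} - \frac{15 - 1 - 26}{26} = - \frac{2168}{3735} - - \frac{6}{13} = - \frac{2168}{3735} + \frac{6}{13} = - \frac{5774}{48555}$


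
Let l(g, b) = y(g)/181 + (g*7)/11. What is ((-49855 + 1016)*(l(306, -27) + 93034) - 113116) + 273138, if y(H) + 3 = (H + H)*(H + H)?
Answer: -9266312525331/1991 ≈ -4.6541e+9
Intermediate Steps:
y(H) = -3 + 4*H² (y(H) = -3 + (H + H)*(H + H) = -3 + (2*H)*(2*H) = -3 + 4*H²)
l(g, b) = -3/181 + 4*g²/181 + 7*g/11 (l(g, b) = (-3 + 4*g²)/181 + (g*7)/11 = (-3 + 4*g²)*(1/181) + (7*g)*(1/11) = (-3/181 + 4*g²/181) + 7*g/11 = -3/181 + 4*g²/181 + 7*g/11)
((-49855 + 1016)*(l(306, -27) + 93034) - 113116) + 273138 = ((-49855 + 1016)*((-3/181 + (4/181)*306² + (7/11)*306) + 93034) - 113116) + 273138 = (-48839*((-3/181 + (4/181)*93636 + 2142/11) + 93034) - 113116) + 273138 = (-48839*((-3/181 + 374544/181 + 2142/11) + 93034) - 113116) + 273138 = (-48839*(4507653/1991 + 93034) - 113116) + 273138 = (-48839*189738347/1991 - 113116) + 273138 = (-9266631129133/1991 - 113116) + 273138 = -9266856343089/1991 + 273138 = -9266312525331/1991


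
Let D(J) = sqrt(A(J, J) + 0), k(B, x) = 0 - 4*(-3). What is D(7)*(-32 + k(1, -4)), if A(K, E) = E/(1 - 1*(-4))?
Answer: -4*sqrt(35) ≈ -23.664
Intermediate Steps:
A(K, E) = E/5 (A(K, E) = E/(1 + 4) = E/5)
k(B, x) = 12 (k(B, x) = 0 + 12 = 12)
D(J) = sqrt(5)*sqrt(J)/5 (D(J) = sqrt(J/5 + 0) = sqrt(J/5) = sqrt(5)*sqrt(J)/5)
D(7)*(-32 + k(1, -4)) = (sqrt(5)*sqrt(7)/5)*(-32 + 12) = (sqrt(35)/5)*(-20) = -4*sqrt(35)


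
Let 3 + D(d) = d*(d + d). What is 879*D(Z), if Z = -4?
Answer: 25491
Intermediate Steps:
D(d) = -3 + 2*d**2 (D(d) = -3 + d*(d + d) = -3 + d*(2*d) = -3 + 2*d**2)
879*D(Z) = 879*(-3 + 2*(-4)**2) = 879*(-3 + 2*16) = 879*(-3 + 32) = 879*29 = 25491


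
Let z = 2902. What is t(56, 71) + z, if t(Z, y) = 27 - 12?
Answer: 2917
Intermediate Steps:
t(Z, y) = 15
t(56, 71) + z = 15 + 2902 = 2917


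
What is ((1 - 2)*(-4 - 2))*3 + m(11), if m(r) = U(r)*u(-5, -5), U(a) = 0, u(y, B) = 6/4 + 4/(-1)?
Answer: 18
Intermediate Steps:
u(y, B) = -5/2 (u(y, B) = 6*(¼) + 4*(-1) = 3/2 - 4 = -5/2)
m(r) = 0 (m(r) = 0*(-5/2) = 0)
((1 - 2)*(-4 - 2))*3 + m(11) = ((1 - 2)*(-4 - 2))*3 + 0 = -1*(-6)*3 + 0 = 6*3 + 0 = 18 + 0 = 18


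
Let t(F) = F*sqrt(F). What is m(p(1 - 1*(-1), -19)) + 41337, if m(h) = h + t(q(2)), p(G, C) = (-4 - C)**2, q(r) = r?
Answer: 41562 + 2*sqrt(2) ≈ 41565.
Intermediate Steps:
t(F) = F**(3/2)
m(h) = h + 2*sqrt(2) (m(h) = h + 2**(3/2) = h + 2*sqrt(2))
m(p(1 - 1*(-1), -19)) + 41337 = ((4 - 19)**2 + 2*sqrt(2)) + 41337 = ((-15)**2 + 2*sqrt(2)) + 41337 = (225 + 2*sqrt(2)) + 41337 = 41562 + 2*sqrt(2)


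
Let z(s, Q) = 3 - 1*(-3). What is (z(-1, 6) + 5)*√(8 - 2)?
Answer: 11*√6 ≈ 26.944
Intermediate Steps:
z(s, Q) = 6 (z(s, Q) = 3 + 3 = 6)
(z(-1, 6) + 5)*√(8 - 2) = (6 + 5)*√(8 - 2) = 11*√6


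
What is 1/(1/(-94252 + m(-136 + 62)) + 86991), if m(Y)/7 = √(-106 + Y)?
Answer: 110397150436976/9603558512491682683 + 6*I*√5/9603558512491682683 ≈ 1.1495e-5 + 1.397e-18*I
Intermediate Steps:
m(Y) = 7*√(-106 + Y)
1/(1/(-94252 + m(-136 + 62)) + 86991) = 1/(1/(-94252 + 7*√(-106 + (-136 + 62))) + 86991) = 1/(1/(-94252 + 7*√(-106 - 74)) + 86991) = 1/(1/(-94252 + 7*√(-180)) + 86991) = 1/(1/(-94252 + 7*(6*I*√5)) + 86991) = 1/(1/(-94252 + 42*I*√5) + 86991) = 1/(86991 + 1/(-94252 + 42*I*√5))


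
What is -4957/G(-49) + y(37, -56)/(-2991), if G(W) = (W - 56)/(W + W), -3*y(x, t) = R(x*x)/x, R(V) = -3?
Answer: -2560022827/553335 ≈ -4626.5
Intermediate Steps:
y(x, t) = 1/x (y(x, t) = -(-1)/x = 1/x)
G(W) = (-56 + W)/(2*W) (G(W) = (-56 + W)/((2*W)) = (-56 + W)*(1/(2*W)) = (-56 + W)/(2*W))
-4957/G(-49) + y(37, -56)/(-2991) = -4957*(-98/(-56 - 49)) + 1/(37*(-2991)) = -4957/((½)*(-1/49)*(-105)) + (1/37)*(-1/2991) = -4957/15/14 - 1/110667 = -4957*14/15 - 1/110667 = -69398/15 - 1/110667 = -2560022827/553335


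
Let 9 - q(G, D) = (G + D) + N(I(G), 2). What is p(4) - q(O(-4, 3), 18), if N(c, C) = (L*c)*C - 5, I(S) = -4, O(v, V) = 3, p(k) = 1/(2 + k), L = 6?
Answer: -245/6 ≈ -40.833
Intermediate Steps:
N(c, C) = -5 + 6*C*c (N(c, C) = (6*c)*C - 5 = 6*C*c - 5 = -5 + 6*C*c)
q(G, D) = 62 - D - G (q(G, D) = 9 - ((G + D) + (-5 + 6*2*(-4))) = 9 - ((D + G) + (-5 - 48)) = 9 - ((D + G) - 53) = 9 - (-53 + D + G) = 9 + (53 - D - G) = 62 - D - G)
p(4) - q(O(-4, 3), 18) = 1/(2 + 4) - (62 - 1*18 - 1*3) = 1/6 - (62 - 18 - 3) = 1/6 - 1*41 = 1/6 - 41 = -245/6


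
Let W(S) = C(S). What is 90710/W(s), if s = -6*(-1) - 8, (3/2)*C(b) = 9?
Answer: 45355/3 ≈ 15118.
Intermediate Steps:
C(b) = 6 (C(b) = (2/3)*9 = 6)
s = -2 (s = 6 - 8 = -2)
W(S) = 6
90710/W(s) = 90710/6 = 90710*(1/6) = 45355/3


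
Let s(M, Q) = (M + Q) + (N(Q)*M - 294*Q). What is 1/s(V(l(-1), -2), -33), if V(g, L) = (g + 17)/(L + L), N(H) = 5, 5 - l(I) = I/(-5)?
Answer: 10/96363 ≈ 0.00010377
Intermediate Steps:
l(I) = 5 + I/5 (l(I) = 5 - I/(-5) = 5 - I*(-1)/5 = 5 - (-1)*I/5 = 5 + I/5)
V(g, L) = (17 + g)/(2*L) (V(g, L) = (17 + g)/((2*L)) = (17 + g)*(1/(2*L)) = (17 + g)/(2*L))
s(M, Q) = -293*Q + 6*M (s(M, Q) = (M + Q) + (5*M - 294*Q) = (M + Q) + (-294*Q + 5*M) = -293*Q + 6*M)
1/s(V(l(-1), -2), -33) = 1/(-293*(-33) + 6*((1/2)*(17 + (5 + (1/5)*(-1)))/(-2))) = 1/(9669 + 6*((1/2)*(-1/2)*(17 + (5 - 1/5)))) = 1/(9669 + 6*((1/2)*(-1/2)*(17 + 24/5))) = 1/(9669 + 6*((1/2)*(-1/2)*(109/5))) = 1/(9669 + 6*(-109/20)) = 1/(9669 - 327/10) = 1/(96363/10) = 10/96363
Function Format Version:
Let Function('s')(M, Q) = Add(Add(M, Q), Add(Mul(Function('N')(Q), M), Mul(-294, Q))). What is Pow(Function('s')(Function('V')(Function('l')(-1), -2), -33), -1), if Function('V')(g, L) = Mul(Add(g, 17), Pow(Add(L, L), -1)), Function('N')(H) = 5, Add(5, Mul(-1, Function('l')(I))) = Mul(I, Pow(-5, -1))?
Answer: Rational(10, 96363) ≈ 0.00010377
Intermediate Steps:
Function('l')(I) = Add(5, Mul(Rational(1, 5), I)) (Function('l')(I) = Add(5, Mul(-1, Mul(I, Pow(-5, -1)))) = Add(5, Mul(-1, Mul(I, Rational(-1, 5)))) = Add(5, Mul(-1, Mul(Rational(-1, 5), I))) = Add(5, Mul(Rational(1, 5), I)))
Function('V')(g, L) = Mul(Rational(1, 2), Pow(L, -1), Add(17, g)) (Function('V')(g, L) = Mul(Add(17, g), Pow(Mul(2, L), -1)) = Mul(Add(17, g), Mul(Rational(1, 2), Pow(L, -1))) = Mul(Rational(1, 2), Pow(L, -1), Add(17, g)))
Function('s')(M, Q) = Add(Mul(-293, Q), Mul(6, M)) (Function('s')(M, Q) = Add(Add(M, Q), Add(Mul(5, M), Mul(-294, Q))) = Add(Add(M, Q), Add(Mul(-294, Q), Mul(5, M))) = Add(Mul(-293, Q), Mul(6, M)))
Pow(Function('s')(Function('V')(Function('l')(-1), -2), -33), -1) = Pow(Add(Mul(-293, -33), Mul(6, Mul(Rational(1, 2), Pow(-2, -1), Add(17, Add(5, Mul(Rational(1, 5), -1)))))), -1) = Pow(Add(9669, Mul(6, Mul(Rational(1, 2), Rational(-1, 2), Add(17, Add(5, Rational(-1, 5)))))), -1) = Pow(Add(9669, Mul(6, Mul(Rational(1, 2), Rational(-1, 2), Add(17, Rational(24, 5))))), -1) = Pow(Add(9669, Mul(6, Mul(Rational(1, 2), Rational(-1, 2), Rational(109, 5)))), -1) = Pow(Add(9669, Mul(6, Rational(-109, 20))), -1) = Pow(Add(9669, Rational(-327, 10)), -1) = Pow(Rational(96363, 10), -1) = Rational(10, 96363)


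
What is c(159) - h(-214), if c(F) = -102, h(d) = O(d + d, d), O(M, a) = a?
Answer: 112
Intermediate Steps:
h(d) = d
c(159) - h(-214) = -102 - 1*(-214) = -102 + 214 = 112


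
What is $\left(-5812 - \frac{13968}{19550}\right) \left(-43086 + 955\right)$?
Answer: $\frac{2393853254204}{9775} \approx 2.449 \cdot 10^{8}$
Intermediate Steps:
$\left(-5812 - \frac{13968}{19550}\right) \left(-43086 + 955\right) = \left(-5812 - \frac{6984}{9775}\right) \left(-42131\right) = \left(- \frac{56819284}{9775}\right) \left(-42131\right) = \frac{2393853254204}{9775}$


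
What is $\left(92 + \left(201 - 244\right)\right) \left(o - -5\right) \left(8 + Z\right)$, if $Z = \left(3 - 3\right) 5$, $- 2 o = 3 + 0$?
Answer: $1372$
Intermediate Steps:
$o = - \frac{3}{2}$ ($o = - \frac{3 + 0}{2} = \left(- \frac{1}{2}\right) 3 = - \frac{3}{2} \approx -1.5$)
$Z = 0$ ($Z = \left(3 - 3\right) 5 = 0 \cdot 5 = 0$)
$\left(92 + \left(201 - 244\right)\right) \left(o - -5\right) \left(8 + Z\right) = \left(92 + \left(201 - 244\right)\right) \left(- \frac{3}{2} - -5\right) \left(8 + 0\right) = \left(92 + \left(201 - 244\right)\right) \left(- \frac{3}{2} + 5\right) 8 = \left(92 - 43\right) \frac{7}{2} \cdot 8 = 49 \cdot 28 = 1372$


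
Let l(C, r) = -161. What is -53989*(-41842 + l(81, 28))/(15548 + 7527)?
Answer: 174438459/1775 ≈ 98275.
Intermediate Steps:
-53989*(-41842 + l(81, 28))/(15548 + 7527) = -53989*(-41842 - 161)/(15548 + 7527) = -53989/(23075/(-42003)) = -53989/(23075*(-1/42003)) = -53989/(-1775/3231) = -53989*(-3231/1775) = 174438459/1775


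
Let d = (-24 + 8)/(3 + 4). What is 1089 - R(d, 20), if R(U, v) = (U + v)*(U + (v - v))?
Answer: 55345/49 ≈ 1129.5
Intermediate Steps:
d = -16/7 ≈ -2.2857
R(U, v) = U*(U + v) (R(U, v) = (U + v)*(U + 0) = (U + v)*U = U*(U + v))
1089 - R(d, 20) = 1089 - (-16)*(-16/7 + 20)/7 = 1089 - (-16)*124/(7*7) = 1089 - 1*(-1984/49) = 1089 + 1984/49 = 55345/49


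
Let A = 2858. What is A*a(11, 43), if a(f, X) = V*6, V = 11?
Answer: 188628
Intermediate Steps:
a(f, X) = 66 (a(f, X) = 11*6 = 66)
A*a(11, 43) = 2858*66 = 188628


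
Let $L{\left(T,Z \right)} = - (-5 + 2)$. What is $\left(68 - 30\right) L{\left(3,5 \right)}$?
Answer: $114$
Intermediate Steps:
$L{\left(T,Z \right)} = 3$ ($L{\left(T,Z \right)} = \left(-1\right) \left(-3\right) = 3$)
$\left(68 - 30\right) L{\left(3,5 \right)} = \left(68 - 30\right) 3 = 38 \cdot 3 = 114$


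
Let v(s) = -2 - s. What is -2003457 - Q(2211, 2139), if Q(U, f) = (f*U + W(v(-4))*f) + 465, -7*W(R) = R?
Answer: -47128479/7 ≈ -6.7326e+6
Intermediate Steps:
W(R) = -R/7
Q(U, f) = 465 - 2*f/7 + U*f (Q(U, f) = (f*U + (-(-2 - 1*(-4))/7)*f) + 465 = (U*f + (-(-2 + 4)/7)*f) + 465 = (U*f + (-⅐*2)*f) + 465 = (U*f - 2*f/7) + 465 = (-2*f/7 + U*f) + 465 = 465 - 2*f/7 + U*f)
-2003457 - Q(2211, 2139) = -2003457 - (465 - 2/7*2139 + 2211*2139) = -2003457 - (465 - 4278/7 + 4729329) = -2003457 - 1*33104280/7 = -2003457 - 33104280/7 = -47128479/7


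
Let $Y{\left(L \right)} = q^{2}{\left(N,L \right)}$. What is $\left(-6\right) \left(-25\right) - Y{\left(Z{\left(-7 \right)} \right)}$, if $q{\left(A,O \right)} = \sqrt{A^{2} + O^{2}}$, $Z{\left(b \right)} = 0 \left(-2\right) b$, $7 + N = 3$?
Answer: $134$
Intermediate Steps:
$N = -4$ ($N = -7 + 3 = -4$)
$Z{\left(b \right)} = 0$ ($Z{\left(b \right)} = 0 b = 0$)
$Y{\left(L \right)} = 16 + L^{2}$ ($Y{\left(L \right)} = \left(\sqrt{\left(-4\right)^{2} + L^{2}}\right)^{2} = \left(\sqrt{16 + L^{2}}\right)^{2} = 16 + L^{2}$)
$\left(-6\right) \left(-25\right) - Y{\left(Z{\left(-7 \right)} \right)} = \left(-6\right) \left(-25\right) - \left(16 + 0^{2}\right) = 150 - \left(16 + 0\right) = 150 - 16 = 134$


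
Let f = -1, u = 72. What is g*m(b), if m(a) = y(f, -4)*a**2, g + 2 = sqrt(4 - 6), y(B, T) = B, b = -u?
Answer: 10368 - 5184*I*sqrt(2) ≈ 10368.0 - 7331.3*I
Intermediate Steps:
b = -72 (b = -1*72 = -72)
g = -2 + I*sqrt(2) (g = -2 + sqrt(4 - 6) = -2 + sqrt(-2) = -2 + I*sqrt(2) ≈ -2.0 + 1.4142*I)
m(a) = -a**2
g*m(b) = (-2 + I*sqrt(2))*(-1*(-72)**2) = (-2 + I*sqrt(2))*(-1*5184) = (-2 + I*sqrt(2))*(-5184) = 10368 - 5184*I*sqrt(2)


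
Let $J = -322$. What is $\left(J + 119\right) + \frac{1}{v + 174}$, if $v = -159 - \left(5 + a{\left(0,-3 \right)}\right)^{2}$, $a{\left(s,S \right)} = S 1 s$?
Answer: $- \frac{2031}{10} \approx -203.1$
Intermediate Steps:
$a{\left(s,S \right)} = S s$
$v = -184$ ($v = -159 - \left(5 - 0\right)^{2} = -159 - \left(5 + 0\right)^{2} = -159 - 5^{2} = -159 - 25 = -184$)
$\left(J + 119\right) + \frac{1}{v + 174} = \left(-322 + 119\right) + \frac{1}{-184 + 174} = -203 + \frac{1}{-10} = -203 - \frac{1}{10} = - \frac{2031}{10}$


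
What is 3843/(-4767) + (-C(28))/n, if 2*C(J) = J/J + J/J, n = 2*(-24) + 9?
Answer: -6910/8853 ≈ -0.78053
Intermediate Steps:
n = -39 (n = -48 + 9 = -39)
C(J) = 1 (C(J) = (J/J + J/J)/2 = (1 + 1)/2 = (1/2)*2 = 1)
3843/(-4767) + (-C(28))/n = 3843/(-4767) - 1*1/(-39) = 3843*(-1/4767) - 1*(-1/39) = -183/227 + 1/39 = -6910/8853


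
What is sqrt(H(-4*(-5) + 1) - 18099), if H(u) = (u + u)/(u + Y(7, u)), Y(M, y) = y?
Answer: I*sqrt(18098) ≈ 134.53*I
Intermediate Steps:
H(u) = 1 (H(u) = (u + u)/(u + u) = (2*u)/((2*u)) = (2*u)*(1/(2*u)) = 1)
sqrt(H(-4*(-5) + 1) - 18099) = sqrt(1 - 18099) = sqrt(-18098) = I*sqrt(18098)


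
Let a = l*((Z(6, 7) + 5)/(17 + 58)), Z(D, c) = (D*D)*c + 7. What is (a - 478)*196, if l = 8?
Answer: -2204216/25 ≈ -88169.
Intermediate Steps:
Z(D, c) = 7 + c*D² (Z(D, c) = D²*c + 7 = c*D² + 7 = 7 + c*D²)
a = 704/25 (a = 8*(((7 + 7*6²) + 5)/(17 + 58)) = 8*(((7 + 7*36) + 5)/75) = 8*(((7 + 252) + 5)*(1/75)) = 8*((259 + 5)*(1/75)) = 8*(264*(1/75)) = 8*(88/25) = 704/25 ≈ 28.160)
(a - 478)*196 = (704/25 - 478)*196 = -11246/25*196 = -2204216/25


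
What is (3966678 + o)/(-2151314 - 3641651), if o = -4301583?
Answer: 66981/1158593 ≈ 0.057812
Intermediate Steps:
(3966678 + o)/(-2151314 - 3641651) = (3966678 - 4301583)/(-2151314 - 3641651) = -334905/(-5792965) = -334905*(-1/5792965) = 66981/1158593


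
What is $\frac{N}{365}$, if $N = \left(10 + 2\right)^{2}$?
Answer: $\frac{144}{365} \approx 0.39452$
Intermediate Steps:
$N = 144$ ($N = 12^{2} = 144$)
$\frac{N}{365} = \frac{144}{365}$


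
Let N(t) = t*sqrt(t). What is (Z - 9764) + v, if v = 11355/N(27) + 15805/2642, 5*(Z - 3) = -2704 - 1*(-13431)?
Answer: -100523051/13210 + 3785*sqrt(3)/81 ≈ -7528.7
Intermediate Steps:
N(t) = t**(3/2)
Z = 10742/5 (Z = 3 + (-2704 - 1*(-13431))/5 = 3 + (-2704 + 13431)/5 = 3 + (1/5)*10727 = 3 + 10727/5 = 10742/5 ≈ 2148.4)
v = 15805/2642 + 3785*sqrt(3)/81 (v = 11355/(27**(3/2)) + 15805/2642 = 11355/((81*sqrt(3))) + 15805*(1/2642) = 11355*(sqrt(3)/243) + 15805/2642 = 3785*sqrt(3)/81 + 15805/2642 = 15805/2642 + 3785*sqrt(3)/81 ≈ 86.918)
(Z - 9764) + v = (10742/5 - 9764) + (15805/2642 + 3785*sqrt(3)/81) = -38078/5 + (15805/2642 + 3785*sqrt(3)/81) = -100523051/13210 + 3785*sqrt(3)/81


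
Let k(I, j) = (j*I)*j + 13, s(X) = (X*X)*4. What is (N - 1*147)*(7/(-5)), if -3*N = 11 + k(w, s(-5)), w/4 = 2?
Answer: 112651/3 ≈ 37550.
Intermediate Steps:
w = 8 (w = 4*2 = 8)
s(X) = 4*X² (s(X) = X²*4 = 4*X²)
k(I, j) = 13 + I*j² (k(I, j) = (I*j)*j + 13 = I*j² + 13 = 13 + I*j²)
N = -80024/3 (N = -(11 + (13 + 8*(4*(-5)²)²))/3 = -(11 + (13 + 8*(4*25)²))/3 = -(11 + (13 + 8*100²))/3 = -(11 + (13 + 8*10000))/3 = -(11 + (13 + 80000))/3 = -(11 + 80013)/3 = -⅓*80024 = -80024/3 ≈ -26675.)
(N - 1*147)*(7/(-5)) = (-80024/3 - 1*147)*(7/(-5)) = (-80024/3 - 147)*(7*(-⅕)) = -80465/3*(-7/5) = 112651/3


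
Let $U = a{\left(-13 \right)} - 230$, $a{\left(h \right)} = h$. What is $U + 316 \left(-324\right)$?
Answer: $-102627$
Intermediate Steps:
$U = -243$ ($U = -13 - 230 = -243$)
$U + 316 \left(-324\right) = -243 + 316 \left(-324\right) = -243 - 102384 = -102627$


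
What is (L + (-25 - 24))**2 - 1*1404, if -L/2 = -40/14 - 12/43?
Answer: 38201517/90601 ≈ 421.65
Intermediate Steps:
L = 1888/301 (L = -2*(-40/14 - 12/43) = -2*(-40*1/14 - 12*1/43) = -2*(-20/7 - 12/43) = -2*(-944/301) = 1888/301 ≈ 6.2724)
(L + (-25 - 24))**2 - 1*1404 = (1888/301 + (-25 - 24))**2 - 1*1404 = (1888/301 - 49)**2 - 1404 = (-12861/301)**2 - 1404 = 165405321/90601 - 1404 = 38201517/90601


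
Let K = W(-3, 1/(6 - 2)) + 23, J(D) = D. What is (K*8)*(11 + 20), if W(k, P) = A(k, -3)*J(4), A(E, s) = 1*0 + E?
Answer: 2728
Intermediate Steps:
A(E, s) = E (A(E, s) = 0 + E = E)
W(k, P) = 4*k (W(k, P) = k*4 = 4*k)
K = 11 (K = 4*(-3) + 23 = -12 + 23 = 11)
(K*8)*(11 + 20) = (11*8)*(11 + 20) = 88*31 = 2728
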